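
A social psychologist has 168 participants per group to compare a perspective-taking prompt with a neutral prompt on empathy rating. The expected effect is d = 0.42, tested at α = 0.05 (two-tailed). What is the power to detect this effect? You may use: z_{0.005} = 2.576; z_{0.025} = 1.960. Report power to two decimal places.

For two equal groups, power = Φ(d·√(n/2) − z_{α/2}).
d·√(n/2) = 0.42 × √(168/2) = 0.42 × 9.165 = 3.849.
z_β = 3.849 − 1.960 = 1.889.
Power = Φ(1.889) = 0.971.

power ≈ 0.97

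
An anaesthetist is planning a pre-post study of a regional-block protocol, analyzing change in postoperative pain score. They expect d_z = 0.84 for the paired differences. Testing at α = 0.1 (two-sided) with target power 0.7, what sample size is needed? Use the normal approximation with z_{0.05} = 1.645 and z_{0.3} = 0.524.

For a paired (one-sample on differences) test: n = ((z_{α/2} + z_β) / d)².
z_{α/2} + z_β = 1.645 + 0.524 = 2.169.
n = (2.169 / 0.84)² = 2.582² = 6.67.
Round up.

n = 7 pairs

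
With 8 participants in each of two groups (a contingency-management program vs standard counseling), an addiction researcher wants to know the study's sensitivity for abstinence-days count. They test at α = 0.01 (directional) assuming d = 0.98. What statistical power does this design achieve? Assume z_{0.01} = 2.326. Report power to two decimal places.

power ≈ 0.36

For two equal groups, power = Φ(d·√(n/2) − z_{α}).
d·√(n/2) = 0.98 × √(8/2) = 0.98 × 2.000 = 1.960.
z_β = 1.960 − 2.326 = -0.366.
Power = Φ(-0.366) = 0.357.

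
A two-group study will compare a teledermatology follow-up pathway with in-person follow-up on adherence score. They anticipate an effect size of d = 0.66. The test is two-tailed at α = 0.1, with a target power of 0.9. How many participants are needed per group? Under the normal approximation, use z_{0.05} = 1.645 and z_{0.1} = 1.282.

For two independent groups with equal n: n = 2·((z_{α/2} + z_β) / d)².
z_{α/2} + z_β = 1.645 + 1.282 = 2.927.
n = 2 × (2.927 / 0.66)² = 2 × 4.435² = 2 × 19.67 = 39.3.
Round up to the next whole participant.

n = 40 per group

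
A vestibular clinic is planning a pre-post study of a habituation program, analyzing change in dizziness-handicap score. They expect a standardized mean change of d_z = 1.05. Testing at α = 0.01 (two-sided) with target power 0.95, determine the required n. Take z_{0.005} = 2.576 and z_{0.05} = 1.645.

For a paired (one-sample on differences) test: n = ((z_{α/2} + z_β) / d)².
z_{α/2} + z_β = 2.576 + 1.645 = 4.221.
n = (4.221 / 1.05)² = 4.020² = 16.16.
Round up.

n = 17 pairs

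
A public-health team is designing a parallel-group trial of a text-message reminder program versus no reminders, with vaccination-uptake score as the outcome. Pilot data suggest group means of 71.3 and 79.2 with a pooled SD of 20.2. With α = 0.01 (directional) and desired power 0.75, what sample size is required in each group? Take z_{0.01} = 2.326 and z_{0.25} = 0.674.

n = 118 per group

Cohen's d = |M₁ − M₂| / SD_pooled = |71.3 − 79.2| / 20.2 = 7.9 / 20.2 = 0.391.
For two independent groups with equal n: n = 2·((z_{α} + z_β) / d)².
z_{α} + z_β = 2.326 + 0.674 = 3.000.
n = 2 × (3.000 / 0.391)² = 2 × 7.673² = 2 × 58.87 = 117.7.
Round up to the next whole participant.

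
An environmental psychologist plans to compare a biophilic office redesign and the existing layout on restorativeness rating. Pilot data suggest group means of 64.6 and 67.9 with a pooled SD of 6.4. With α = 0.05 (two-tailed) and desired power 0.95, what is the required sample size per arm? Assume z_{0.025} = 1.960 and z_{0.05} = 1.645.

Cohen's d = |M₁ − M₂| / SD_pooled = |64.6 − 67.9| / 6.4 = 3.3 / 6.4 = 0.516.
For two independent groups with equal n: n = 2·((z_{α/2} + z_β) / d)².
z_{α/2} + z_β = 1.960 + 1.645 = 3.605.
n = 2 × (3.605 / 0.516)² = 2 × 6.986² = 2 × 48.81 = 97.6.
Round up to the next whole participant.

n = 98 per group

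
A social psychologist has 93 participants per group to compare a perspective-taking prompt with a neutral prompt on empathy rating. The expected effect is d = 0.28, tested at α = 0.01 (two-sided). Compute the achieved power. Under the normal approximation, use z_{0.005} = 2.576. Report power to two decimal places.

power ≈ 0.25

For two equal groups, power = Φ(d·√(n/2) − z_{α/2}).
d·√(n/2) = 0.28 × √(93/2) = 0.28 × 6.819 = 1.909.
z_β = 1.909 − 2.576 = -0.667.
Power = Φ(-0.667) = 0.252.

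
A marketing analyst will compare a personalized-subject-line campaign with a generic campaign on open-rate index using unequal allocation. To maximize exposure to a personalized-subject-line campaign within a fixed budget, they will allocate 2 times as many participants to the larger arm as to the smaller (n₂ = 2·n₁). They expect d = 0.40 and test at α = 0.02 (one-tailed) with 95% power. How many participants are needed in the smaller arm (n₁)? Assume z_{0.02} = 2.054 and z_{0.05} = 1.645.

n₁ = 129

With allocation ratio k = n₂/n₁ = 2, Var(x̄₁−x̄₂) = σ²(1/n₁ + 1/(k·n₁)) = σ²·(k+1)/(k·n₁).
So n₁ = (1 + 1/k)·((z_{α} + z_β)/d)² = 1.500 × (3.699/0.40)².
n₁ = 1.500 × 85.52 = 128.3.
Round up: n₁ = 129, giving n₂ = 2 × 129 = 258.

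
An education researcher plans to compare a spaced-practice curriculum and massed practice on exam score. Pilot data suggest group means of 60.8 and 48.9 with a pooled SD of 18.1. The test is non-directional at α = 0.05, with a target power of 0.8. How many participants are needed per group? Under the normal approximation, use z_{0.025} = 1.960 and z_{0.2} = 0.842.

n = 37 per group

Cohen's d = |M₁ − M₂| / SD_pooled = |60.8 − 48.9| / 18.1 = 11.9 / 18.1 = 0.657.
For two independent groups with equal n: n = 2·((z_{α/2} + z_β) / d)².
z_{α/2} + z_β = 1.960 + 0.842 = 2.802.
n = 2 × (2.802 / 0.657)² = 2 × 4.265² = 2 × 18.19 = 36.4.
Round up to the next whole participant.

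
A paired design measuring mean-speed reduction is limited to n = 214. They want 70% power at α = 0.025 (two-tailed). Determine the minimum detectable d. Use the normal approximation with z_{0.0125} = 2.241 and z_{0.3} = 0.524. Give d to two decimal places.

For a single sample (or paired design) of n = 214: d_min = (z_{α/2} + z_β)/√n.
z-sum = 2.241 + 0.524 = 2.765.
d_min = 2.765 / √214 = 2.765 / 14.629 = 0.189.

d_min ≈ 0.19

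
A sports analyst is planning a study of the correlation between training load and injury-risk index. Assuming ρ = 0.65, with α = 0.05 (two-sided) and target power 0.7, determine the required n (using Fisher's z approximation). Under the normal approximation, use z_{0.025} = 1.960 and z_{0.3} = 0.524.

Fisher's z: C = ½·ln((1+r)/(1−r)) = ½·ln(4.7143) = 0.7753.
n = ((z_{α/2} + z_β)/C)² + 3.
(1.960 + 0.524) / 0.7753 = 2.484 / 0.7753 = 3.204.
n = 3.204² + 3 = 10.27 + 3 = 13.3.
Round up.

n = 14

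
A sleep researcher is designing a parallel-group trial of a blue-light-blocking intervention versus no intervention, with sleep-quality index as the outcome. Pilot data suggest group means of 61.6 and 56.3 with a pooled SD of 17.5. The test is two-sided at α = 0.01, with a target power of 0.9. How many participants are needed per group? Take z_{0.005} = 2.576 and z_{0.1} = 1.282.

n = 325 per group

Cohen's d = |M₁ − M₂| / SD_pooled = |61.6 − 56.3| / 17.5 = 5.3 / 17.5 = 0.303.
For two independent groups with equal n: n = 2·((z_{α/2} + z_β) / d)².
z_{α/2} + z_β = 2.576 + 1.282 = 3.858.
n = 2 × (3.858 / 0.303)² = 2 × 12.733² = 2 × 162.12 = 324.2.
Round up to the next whole participant.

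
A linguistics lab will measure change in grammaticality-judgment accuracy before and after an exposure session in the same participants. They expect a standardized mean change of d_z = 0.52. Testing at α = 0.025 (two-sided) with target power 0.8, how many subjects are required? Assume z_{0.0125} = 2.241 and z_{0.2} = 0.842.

n = 36 pairs

For a paired (one-sample on differences) test: n = ((z_{α/2} + z_β) / d)².
z_{α/2} + z_β = 2.241 + 0.842 = 3.083.
n = (3.083 / 0.52)² = 5.929² = 35.15.
Round up.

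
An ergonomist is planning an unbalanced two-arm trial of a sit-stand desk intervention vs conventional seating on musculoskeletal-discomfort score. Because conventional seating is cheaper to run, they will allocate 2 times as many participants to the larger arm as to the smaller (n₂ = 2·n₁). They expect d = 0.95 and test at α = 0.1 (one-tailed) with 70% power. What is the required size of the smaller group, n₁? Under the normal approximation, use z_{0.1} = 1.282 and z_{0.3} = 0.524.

n₁ = 6

With allocation ratio k = n₂/n₁ = 2, Var(x̄₁−x̄₂) = σ²(1/n₁ + 1/(k·n₁)) = σ²·(k+1)/(k·n₁).
So n₁ = (1 + 1/k)·((z_{α} + z_β)/d)² = 1.500 × (1.806/0.95)².
n₁ = 1.500 × 3.61 = 5.4.
Round up: n₁ = 6, giving n₂ = 2 × 6 = 12.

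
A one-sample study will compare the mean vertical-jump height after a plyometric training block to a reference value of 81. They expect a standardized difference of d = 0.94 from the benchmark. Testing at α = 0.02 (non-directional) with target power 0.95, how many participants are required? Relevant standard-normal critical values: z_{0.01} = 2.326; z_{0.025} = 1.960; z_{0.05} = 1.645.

For a one-sample test: n = ((z_{α/2} + z_β) / d)².
z_{α/2} + z_β = 2.326 + 1.645 = 3.971.
n = (3.971 / 0.94)² = 4.224² = 17.85.
Round up.

n = 18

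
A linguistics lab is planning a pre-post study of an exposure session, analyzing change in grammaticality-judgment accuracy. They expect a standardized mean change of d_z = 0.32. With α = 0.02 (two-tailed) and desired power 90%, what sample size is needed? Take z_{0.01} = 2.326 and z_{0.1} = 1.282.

For a paired (one-sample on differences) test: n = ((z_{α/2} + z_β) / d)².
z_{α/2} + z_β = 2.326 + 1.282 = 3.608.
n = (3.608 / 0.32)² = 11.275² = 127.13.
Round up.

n = 128 pairs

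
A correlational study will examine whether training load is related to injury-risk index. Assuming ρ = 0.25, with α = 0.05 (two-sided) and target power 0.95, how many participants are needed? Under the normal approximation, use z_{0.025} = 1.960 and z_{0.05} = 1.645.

n = 203

Fisher's z: C = ½·ln((1+r)/(1−r)) = ½·ln(1.6667) = 0.2554.
n = ((z_{α/2} + z_β)/C)² + 3.
(1.960 + 1.645) / 0.2554 = 3.605 / 0.2554 = 14.115.
n = 14.115² + 3 = 199.24 + 3 = 202.2.
Round up.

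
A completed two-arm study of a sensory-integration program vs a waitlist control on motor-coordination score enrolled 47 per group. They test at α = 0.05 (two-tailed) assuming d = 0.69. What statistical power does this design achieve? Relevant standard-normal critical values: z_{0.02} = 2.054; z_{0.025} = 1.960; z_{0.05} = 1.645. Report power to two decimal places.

For two equal groups, power = Φ(d·√(n/2) − z_{α/2}).
d·√(n/2) = 0.69 × √(47/2) = 0.69 × 4.848 = 3.345.
z_β = 3.345 − 1.960 = 1.385.
Power = Φ(1.385) = 0.917.

power ≈ 0.92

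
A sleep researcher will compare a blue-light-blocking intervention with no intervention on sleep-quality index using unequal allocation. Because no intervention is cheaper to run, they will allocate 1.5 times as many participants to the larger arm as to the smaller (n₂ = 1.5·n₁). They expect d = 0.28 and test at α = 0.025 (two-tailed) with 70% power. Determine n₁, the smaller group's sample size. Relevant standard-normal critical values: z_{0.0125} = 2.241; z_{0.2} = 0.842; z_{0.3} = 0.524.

n₁ = 163

With allocation ratio k = n₂/n₁ = 1.5, Var(x̄₁−x̄₂) = σ²(1/n₁ + 1/(k·n₁)) = σ²·(k+1)/(k·n₁).
So n₁ = (1 + 1/k)·((z_{α/2} + z_β)/d)² = 1.667 × (2.765/0.28)².
n₁ = 1.667 × 97.52 = 162.5.
Round up: n₁ = 163, giving n₂ = ⌈1.5 × 163⌉ = ⌈244.5⌉ = 245.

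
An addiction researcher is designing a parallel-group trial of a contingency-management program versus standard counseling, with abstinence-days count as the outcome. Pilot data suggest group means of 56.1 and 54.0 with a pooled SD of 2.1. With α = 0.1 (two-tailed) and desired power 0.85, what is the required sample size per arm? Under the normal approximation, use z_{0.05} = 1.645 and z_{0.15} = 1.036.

Cohen's d = |M₁ − M₂| / SD_pooled = |56.1 − 54.0| / 2.1 = 2.1 / 2.1 = 1.000.
For two independent groups with equal n: n = 2·((z_{α/2} + z_β) / d)².
z_{α/2} + z_β = 1.645 + 1.036 = 2.681.
n = 2 × (2.681 / 1.000)² = 2 × 2.681² = 2 × 7.19 = 14.4.
Round up to the next whole participant.

n = 15 per group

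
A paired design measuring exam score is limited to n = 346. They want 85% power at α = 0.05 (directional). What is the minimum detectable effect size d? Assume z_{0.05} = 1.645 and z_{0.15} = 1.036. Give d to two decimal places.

For a single sample (or paired design) of n = 346: d_min = (z_{α} + z_β)/√n.
z-sum = 1.645 + 1.036 = 2.681.
d_min = 2.681 / √346 = 2.681 / 18.601 = 0.144.

d_min ≈ 0.14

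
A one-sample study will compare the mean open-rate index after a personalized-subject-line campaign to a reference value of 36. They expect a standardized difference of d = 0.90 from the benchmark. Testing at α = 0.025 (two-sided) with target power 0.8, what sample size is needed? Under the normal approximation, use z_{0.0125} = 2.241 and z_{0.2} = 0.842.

n = 12

For a one-sample test: n = ((z_{α/2} + z_β) / d)².
z_{α/2} + z_β = 2.241 + 0.842 = 3.083.
n = (3.083 / 0.90)² = 3.426² = 11.73.
Round up.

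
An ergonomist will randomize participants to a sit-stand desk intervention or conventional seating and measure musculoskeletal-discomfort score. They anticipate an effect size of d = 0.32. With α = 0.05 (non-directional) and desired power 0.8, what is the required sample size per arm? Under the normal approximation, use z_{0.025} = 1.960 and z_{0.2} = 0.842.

For two independent groups with equal n: n = 2·((z_{α/2} + z_β) / d)².
z_{α/2} + z_β = 1.960 + 0.842 = 2.802.
n = 2 × (2.802 / 0.32)² = 2 × 8.756² = 2 × 76.67 = 153.3.
Round up to the next whole participant.

n = 154 per group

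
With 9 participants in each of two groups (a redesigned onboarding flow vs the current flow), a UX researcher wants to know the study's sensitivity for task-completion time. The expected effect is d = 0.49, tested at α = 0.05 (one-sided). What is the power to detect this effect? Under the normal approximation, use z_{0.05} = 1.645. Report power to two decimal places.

power ≈ 0.27

For two equal groups, power = Φ(d·√(n/2) − z_{α}).
d·√(n/2) = 0.49 × √(9/2) = 0.49 × 2.121 = 1.039.
z_β = 1.039 − 1.645 = -0.606.
Power = Φ(-0.606) = 0.272.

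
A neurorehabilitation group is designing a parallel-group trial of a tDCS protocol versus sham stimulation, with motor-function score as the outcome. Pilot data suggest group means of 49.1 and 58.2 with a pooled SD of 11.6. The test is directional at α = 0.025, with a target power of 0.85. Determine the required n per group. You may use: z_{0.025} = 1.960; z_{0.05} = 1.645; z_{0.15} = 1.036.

n = 30 per group

Cohen's d = |M₁ − M₂| / SD_pooled = |49.1 − 58.2| / 11.6 = 9.1 / 11.6 = 0.784.
For two independent groups with equal n: n = 2·((z_{α} + z_β) / d)².
z_{α} + z_β = 1.960 + 1.036 = 2.996.
n = 2 × (2.996 / 0.784)² = 2 × 3.821² = 2 × 14.60 = 29.2.
Round up to the next whole participant.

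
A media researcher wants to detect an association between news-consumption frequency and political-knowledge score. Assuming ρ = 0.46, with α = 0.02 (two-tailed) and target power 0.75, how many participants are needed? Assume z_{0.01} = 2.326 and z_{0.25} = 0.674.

Fisher's z: C = ½·ln((1+r)/(1−r)) = ½·ln(2.7037) = 0.4973.
n = ((z_{α/2} + z_β)/C)² + 3.
(2.326 + 0.674) / 0.4973 = 3.000 / 0.4973 = 6.033.
n = 6.033² + 3 = 36.39 + 3 = 39.4.
Round up.

n = 40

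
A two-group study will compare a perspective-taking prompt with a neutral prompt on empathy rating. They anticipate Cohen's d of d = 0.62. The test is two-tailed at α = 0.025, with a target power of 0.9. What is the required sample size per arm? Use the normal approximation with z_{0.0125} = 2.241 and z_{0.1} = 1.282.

n = 65 per group

For two independent groups with equal n: n = 2·((z_{α/2} + z_β) / d)².
z_{α/2} + z_β = 2.241 + 1.282 = 3.523.
n = 2 × (3.523 / 0.62)² = 2 × 5.682² = 2 × 32.29 = 64.6.
Round up to the next whole participant.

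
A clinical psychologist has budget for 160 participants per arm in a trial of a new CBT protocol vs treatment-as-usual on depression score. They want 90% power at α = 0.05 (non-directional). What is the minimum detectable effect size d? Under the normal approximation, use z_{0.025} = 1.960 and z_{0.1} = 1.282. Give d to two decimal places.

For two independent groups of n = 160 each: d_min = (z_{α/2} + z_β)·√(2/n).
z-sum = 1.960 + 1.282 = 3.242.
d_min = 3.242 × √(2/160) = 3.242 × 0.1118 = 0.362.

d_min ≈ 0.36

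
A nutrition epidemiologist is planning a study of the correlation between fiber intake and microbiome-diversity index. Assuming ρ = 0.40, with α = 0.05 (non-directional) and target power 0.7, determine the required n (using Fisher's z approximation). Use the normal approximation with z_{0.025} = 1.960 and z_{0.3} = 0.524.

Fisher's z: C = ½·ln((1+r)/(1−r)) = ½·ln(2.3333) = 0.4236.
n = ((z_{α/2} + z_β)/C)² + 3.
(1.960 + 0.524) / 0.4236 = 2.484 / 0.4236 = 5.864.
n = 5.864² + 3 = 34.39 + 3 = 37.4.
Round up.

n = 38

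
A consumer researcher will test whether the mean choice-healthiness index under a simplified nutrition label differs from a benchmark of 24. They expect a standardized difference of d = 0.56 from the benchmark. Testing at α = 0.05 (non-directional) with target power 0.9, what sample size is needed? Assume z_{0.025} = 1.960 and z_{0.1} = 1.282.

n = 34

For a one-sample test: n = ((z_{α/2} + z_β) / d)².
z_{α/2} + z_β = 1.960 + 1.282 = 3.242.
n = (3.242 / 0.56)² = 5.789² = 33.52.
Round up.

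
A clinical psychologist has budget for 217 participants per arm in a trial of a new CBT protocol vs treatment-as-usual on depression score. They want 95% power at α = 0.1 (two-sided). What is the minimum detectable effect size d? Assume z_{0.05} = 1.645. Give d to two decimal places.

For two independent groups of n = 217 each: d_min = (z_{α/2} + z_β)·√(2/n).
z-sum = 1.645 + 1.645 = 3.290.
d_min = 3.290 × √(2/217) = 3.290 × 0.0960 = 0.316.

d_min ≈ 0.32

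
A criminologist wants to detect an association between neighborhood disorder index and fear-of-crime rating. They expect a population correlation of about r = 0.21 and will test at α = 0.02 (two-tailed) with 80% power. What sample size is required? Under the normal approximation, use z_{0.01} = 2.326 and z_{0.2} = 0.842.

Fisher's z: C = ½·ln((1+r)/(1−r)) = ½·ln(1.5316) = 0.2132.
n = ((z_{α/2} + z_β)/C)² + 3.
(2.326 + 0.842) / 0.2132 = 3.168 / 0.2132 = 14.859.
n = 14.859² + 3 = 220.80 + 3 = 223.8.
Round up.

n = 224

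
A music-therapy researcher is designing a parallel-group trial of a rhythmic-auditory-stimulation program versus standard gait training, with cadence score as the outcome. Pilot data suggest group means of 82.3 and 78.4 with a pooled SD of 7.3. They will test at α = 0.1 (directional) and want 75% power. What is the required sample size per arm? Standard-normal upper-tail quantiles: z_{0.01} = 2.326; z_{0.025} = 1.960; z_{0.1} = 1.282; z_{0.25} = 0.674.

n = 27 per group

Cohen's d = |M₁ − M₂| / SD_pooled = |82.3 − 78.4| / 7.3 = 3.9 / 7.3 = 0.534.
For two independent groups with equal n: n = 2·((z_{α} + z_β) / d)².
z_{α} + z_β = 1.282 + 0.674 = 1.956.
n = 2 × (1.956 / 0.534)² = 2 × 3.663² = 2 × 13.42 = 26.8.
Round up to the next whole participant.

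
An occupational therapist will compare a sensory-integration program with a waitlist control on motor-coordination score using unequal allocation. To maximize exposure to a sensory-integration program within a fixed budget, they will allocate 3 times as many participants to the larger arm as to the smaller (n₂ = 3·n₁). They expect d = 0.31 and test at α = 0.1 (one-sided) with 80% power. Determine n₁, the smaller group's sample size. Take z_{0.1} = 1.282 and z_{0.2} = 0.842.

With allocation ratio k = n₂/n₁ = 3, Var(x̄₁−x̄₂) = σ²(1/n₁ + 1/(k·n₁)) = σ²·(k+1)/(k·n₁).
So n₁ = (1 + 1/k)·((z_{α} + z_β)/d)² = 1.333 × (2.124/0.31)².
n₁ = 1.333 × 46.94 = 62.6.
Round up: n₁ = 63, giving n₂ = 3 × 63 = 189.

n₁ = 63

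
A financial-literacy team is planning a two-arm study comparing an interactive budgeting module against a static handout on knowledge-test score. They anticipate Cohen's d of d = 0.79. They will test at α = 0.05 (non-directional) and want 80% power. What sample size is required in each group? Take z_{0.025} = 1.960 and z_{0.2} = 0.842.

n = 26 per group

For two independent groups with equal n: n = 2·((z_{α/2} + z_β) / d)².
z_{α/2} + z_β = 1.960 + 0.842 = 2.802.
n = 2 × (2.802 / 0.79)² = 2 × 3.547² = 2 × 12.58 = 25.2.
Round up to the next whole participant.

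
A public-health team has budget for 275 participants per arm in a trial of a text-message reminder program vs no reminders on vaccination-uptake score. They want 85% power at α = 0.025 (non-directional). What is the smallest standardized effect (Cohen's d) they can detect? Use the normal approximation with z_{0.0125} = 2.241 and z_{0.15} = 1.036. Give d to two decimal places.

For two independent groups of n = 275 each: d_min = (z_{α/2} + z_β)·√(2/n).
z-sum = 2.241 + 1.036 = 3.277.
d_min = 3.277 × √(2/275) = 3.277 × 0.0853 = 0.279.

d_min ≈ 0.28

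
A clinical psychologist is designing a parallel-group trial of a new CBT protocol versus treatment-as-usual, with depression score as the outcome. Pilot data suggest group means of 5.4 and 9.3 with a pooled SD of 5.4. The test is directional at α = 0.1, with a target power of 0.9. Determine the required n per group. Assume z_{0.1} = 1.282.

Cohen's d = |M₁ − M₂| / SD_pooled = |5.4 − 9.3| / 5.4 = 3.9 / 5.4 = 0.722.
For two independent groups with equal n: n = 2·((z_{α} + z_β) / d)².
z_{α} + z_β = 1.282 + 1.282 = 2.564.
n = 2 × (2.564 / 0.722)² = 2 × 3.551² = 2 × 12.61 = 25.2.
Round up to the next whole participant.

n = 26 per group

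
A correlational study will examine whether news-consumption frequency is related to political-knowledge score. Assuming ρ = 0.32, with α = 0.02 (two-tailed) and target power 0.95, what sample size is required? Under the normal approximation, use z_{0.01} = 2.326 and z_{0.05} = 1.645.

n = 147

Fisher's z: C = ½·ln((1+r)/(1−r)) = ½·ln(1.9412) = 0.3316.
n = ((z_{α/2} + z_β)/C)² + 3.
(2.326 + 1.645) / 0.3316 = 3.971 / 0.3316 = 11.975.
n = 11.975² + 3 = 143.41 + 3 = 146.4.
Round up.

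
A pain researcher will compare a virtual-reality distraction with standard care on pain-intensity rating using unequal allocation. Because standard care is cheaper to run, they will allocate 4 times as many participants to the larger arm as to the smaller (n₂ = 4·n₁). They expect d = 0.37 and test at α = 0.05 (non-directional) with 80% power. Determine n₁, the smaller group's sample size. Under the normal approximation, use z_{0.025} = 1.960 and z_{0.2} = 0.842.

With allocation ratio k = n₂/n₁ = 4, Var(x̄₁−x̄₂) = σ²(1/n₁ + 1/(k·n₁)) = σ²·(k+1)/(k·n₁).
So n₁ = (1 + 1/k)·((z_{α/2} + z_β)/d)² = 1.250 × (2.802/0.37)².
n₁ = 1.250 × 57.35 = 71.7.
Round up: n₁ = 72, giving n₂ = 4 × 72 = 288.

n₁ = 72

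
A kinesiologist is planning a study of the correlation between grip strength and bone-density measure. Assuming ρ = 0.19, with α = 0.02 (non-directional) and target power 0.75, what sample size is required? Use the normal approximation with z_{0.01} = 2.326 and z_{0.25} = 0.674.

n = 247

Fisher's z: C = ½·ln((1+r)/(1−r)) = ½·ln(1.4691) = 0.1923.
n = ((z_{α/2} + z_β)/C)² + 3.
(2.326 + 0.674) / 0.1923 = 3.000 / 0.1923 = 15.601.
n = 15.601² + 3 = 243.38 + 3 = 246.4.
Round up.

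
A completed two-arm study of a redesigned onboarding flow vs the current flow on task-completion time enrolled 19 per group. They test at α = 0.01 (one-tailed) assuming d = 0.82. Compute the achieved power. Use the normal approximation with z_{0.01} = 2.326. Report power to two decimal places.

For two equal groups, power = Φ(d·√(n/2) − z_{α}).
d·√(n/2) = 0.82 × √(19/2) = 0.82 × 3.082 = 2.527.
z_β = 2.527 − 2.326 = 0.201.
Power = Φ(0.201) = 0.580.

power ≈ 0.58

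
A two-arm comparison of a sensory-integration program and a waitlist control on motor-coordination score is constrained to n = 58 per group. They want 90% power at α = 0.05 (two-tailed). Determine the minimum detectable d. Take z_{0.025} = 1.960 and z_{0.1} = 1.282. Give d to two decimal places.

For two independent groups of n = 58 each: d_min = (z_{α/2} + z_β)·√(2/n).
z-sum = 1.960 + 1.282 = 3.242.
d_min = 3.242 × √(2/58) = 3.242 × 0.1857 = 0.602.

d_min ≈ 0.60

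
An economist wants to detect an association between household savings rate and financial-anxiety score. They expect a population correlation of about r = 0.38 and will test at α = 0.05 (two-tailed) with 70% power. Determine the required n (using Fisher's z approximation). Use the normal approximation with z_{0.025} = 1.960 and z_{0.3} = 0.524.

Fisher's z: C = ½·ln((1+r)/(1−r)) = ½·ln(2.2258) = 0.4001.
n = ((z_{α/2} + z_β)/C)² + 3.
(1.960 + 0.524) / 0.4001 = 2.484 / 0.4001 = 6.208.
n = 6.208² + 3 = 38.54 + 3 = 41.5.
Round up.

n = 42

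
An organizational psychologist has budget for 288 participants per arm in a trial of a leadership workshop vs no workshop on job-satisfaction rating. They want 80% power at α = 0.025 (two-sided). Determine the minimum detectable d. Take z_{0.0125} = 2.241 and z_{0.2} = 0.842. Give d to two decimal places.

For two independent groups of n = 288 each: d_min = (z_{α/2} + z_β)·√(2/n).
z-sum = 2.241 + 0.842 = 3.083.
d_min = 3.083 × √(2/288) = 3.083 × 0.0833 = 0.257.

d_min ≈ 0.26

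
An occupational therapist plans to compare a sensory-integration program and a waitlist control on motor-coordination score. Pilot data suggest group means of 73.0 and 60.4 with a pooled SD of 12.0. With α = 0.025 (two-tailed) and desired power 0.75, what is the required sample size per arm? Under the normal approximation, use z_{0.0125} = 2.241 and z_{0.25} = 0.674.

Cohen's d = |M₁ − M₂| / SD_pooled = |73.0 − 60.4| / 12.0 = 12.6 / 12.0 = 1.050.
For two independent groups with equal n: n = 2·((z_{α/2} + z_β) / d)².
z_{α/2} + z_β = 2.241 + 0.674 = 2.915.
n = 2 × (2.915 / 1.050)² = 2 × 2.776² = 2 × 7.71 = 15.4.
Round up to the next whole participant.

n = 16 per group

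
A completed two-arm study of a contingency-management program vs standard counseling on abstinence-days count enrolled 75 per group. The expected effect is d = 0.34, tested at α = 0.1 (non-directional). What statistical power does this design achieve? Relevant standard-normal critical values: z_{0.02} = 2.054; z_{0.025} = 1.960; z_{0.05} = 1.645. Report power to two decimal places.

For two equal groups, power = Φ(d·√(n/2) − z_{α/2}).
d·√(n/2) = 0.34 × √(75/2) = 0.34 × 6.124 = 2.082.
z_β = 2.082 − 1.645 = 0.437.
Power = Φ(0.437) = 0.669.

power ≈ 0.67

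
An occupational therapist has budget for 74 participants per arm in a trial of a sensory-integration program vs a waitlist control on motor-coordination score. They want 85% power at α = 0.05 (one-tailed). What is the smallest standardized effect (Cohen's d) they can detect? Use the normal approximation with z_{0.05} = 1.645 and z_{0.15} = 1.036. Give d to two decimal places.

d_min ≈ 0.44

For two independent groups of n = 74 each: d_min = (z_{α} + z_β)·√(2/n).
z-sum = 1.645 + 1.036 = 2.681.
d_min = 2.681 × √(2/74) = 2.681 × 0.1644 = 0.441.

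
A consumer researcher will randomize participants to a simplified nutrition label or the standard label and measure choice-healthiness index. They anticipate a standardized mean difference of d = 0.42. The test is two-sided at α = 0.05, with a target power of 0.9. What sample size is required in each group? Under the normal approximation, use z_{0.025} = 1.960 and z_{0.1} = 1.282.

For two independent groups with equal n: n = 2·((z_{α/2} + z_β) / d)².
z_{α/2} + z_β = 1.960 + 1.282 = 3.242.
n = 2 × (3.242 / 0.42)² = 2 × 7.719² = 2 × 59.58 = 119.2.
Round up to the next whole participant.

n = 120 per group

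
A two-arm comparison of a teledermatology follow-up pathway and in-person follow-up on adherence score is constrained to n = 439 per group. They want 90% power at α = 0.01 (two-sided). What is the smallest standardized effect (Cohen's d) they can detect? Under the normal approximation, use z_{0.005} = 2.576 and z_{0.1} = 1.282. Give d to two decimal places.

d_min ≈ 0.26

For two independent groups of n = 439 each: d_min = (z_{α/2} + z_β)·√(2/n).
z-sum = 2.576 + 1.282 = 3.858.
d_min = 3.858 × √(2/439) = 3.858 × 0.0675 = 0.260.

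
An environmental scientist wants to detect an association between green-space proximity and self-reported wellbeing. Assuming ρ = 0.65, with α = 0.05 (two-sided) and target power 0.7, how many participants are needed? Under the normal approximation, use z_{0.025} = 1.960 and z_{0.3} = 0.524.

Fisher's z: C = ½·ln((1+r)/(1−r)) = ½·ln(4.7143) = 0.7753.
n = ((z_{α/2} + z_β)/C)² + 3.
(1.960 + 0.524) / 0.7753 = 2.484 / 0.7753 = 3.204.
n = 3.204² + 3 = 10.27 + 3 = 13.3.
Round up.

n = 14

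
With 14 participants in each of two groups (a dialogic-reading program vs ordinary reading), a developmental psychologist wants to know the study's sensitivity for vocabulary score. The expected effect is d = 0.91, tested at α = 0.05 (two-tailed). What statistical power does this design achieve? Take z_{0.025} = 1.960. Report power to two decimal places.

power ≈ 0.67

For two equal groups, power = Φ(d·√(n/2) − z_{α/2}).
d·√(n/2) = 0.91 × √(14/2) = 0.91 × 2.646 = 2.408.
z_β = 2.408 − 1.960 = 0.448.
Power = Φ(0.448) = 0.673.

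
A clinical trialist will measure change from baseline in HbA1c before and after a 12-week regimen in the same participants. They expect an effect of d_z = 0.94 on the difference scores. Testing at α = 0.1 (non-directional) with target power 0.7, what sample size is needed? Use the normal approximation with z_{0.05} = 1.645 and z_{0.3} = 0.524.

For a paired (one-sample on differences) test: n = ((z_{α/2} + z_β) / d)².
z_{α/2} + z_β = 1.645 + 0.524 = 2.169.
n = (2.169 / 0.94)² = 2.307² = 5.32.
Round up.

n = 6 pairs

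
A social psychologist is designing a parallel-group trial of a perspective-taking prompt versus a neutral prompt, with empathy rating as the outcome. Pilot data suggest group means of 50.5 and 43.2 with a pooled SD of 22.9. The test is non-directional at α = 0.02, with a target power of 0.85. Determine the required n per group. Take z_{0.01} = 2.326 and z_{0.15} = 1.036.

Cohen's d = |M₁ − M₂| / SD_pooled = |50.5 − 43.2| / 22.9 = 7.3 / 22.9 = 0.319.
For two independent groups with equal n: n = 2·((z_{α/2} + z_β) / d)².
z_{α/2} + z_β = 2.326 + 1.036 = 3.362.
n = 2 × (3.362 / 0.319)² = 2 × 10.539² = 2 × 111.07 = 222.1.
Round up to the next whole participant.

n = 223 per group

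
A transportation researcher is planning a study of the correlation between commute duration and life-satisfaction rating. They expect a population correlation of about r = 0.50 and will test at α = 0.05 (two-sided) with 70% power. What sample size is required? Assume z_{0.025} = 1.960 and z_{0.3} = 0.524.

n = 24

Fisher's z: C = ½·ln((1+r)/(1−r)) = ½·ln(3.0000) = 0.5493.
n = ((z_{α/2} + z_β)/C)² + 3.
(1.960 + 0.524) / 0.5493 = 2.484 / 0.5493 = 4.522.
n = 4.522² + 3 = 20.45 + 3 = 23.4.
Round up.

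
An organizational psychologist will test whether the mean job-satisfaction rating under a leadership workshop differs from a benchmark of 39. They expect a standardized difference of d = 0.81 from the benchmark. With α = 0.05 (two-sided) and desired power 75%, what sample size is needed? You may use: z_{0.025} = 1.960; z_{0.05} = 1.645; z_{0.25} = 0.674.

n = 11

For a one-sample test: n = ((z_{α/2} + z_β) / d)².
z_{α/2} + z_β = 1.960 + 0.674 = 2.634.
n = (2.634 / 0.81)² = 3.252² = 10.57.
Round up.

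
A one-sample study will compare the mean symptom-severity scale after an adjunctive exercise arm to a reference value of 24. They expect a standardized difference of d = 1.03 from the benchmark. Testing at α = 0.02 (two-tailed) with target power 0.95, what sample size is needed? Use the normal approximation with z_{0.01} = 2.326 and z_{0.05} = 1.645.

n = 15

For a one-sample test: n = ((z_{α/2} + z_β) / d)².
z_{α/2} + z_β = 2.326 + 1.645 = 3.971.
n = (3.971 / 1.03)² = 3.855² = 14.86.
Round up.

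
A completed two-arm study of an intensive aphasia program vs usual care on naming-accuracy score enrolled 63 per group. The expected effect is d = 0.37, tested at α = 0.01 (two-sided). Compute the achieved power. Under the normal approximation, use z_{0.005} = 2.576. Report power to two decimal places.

For two equal groups, power = Φ(d·√(n/2) − z_{α/2}).
d·√(n/2) = 0.37 × √(63/2) = 0.37 × 5.612 = 2.077.
z_β = 2.077 − 2.576 = -0.499.
Power = Φ(-0.499) = 0.309.

power ≈ 0.31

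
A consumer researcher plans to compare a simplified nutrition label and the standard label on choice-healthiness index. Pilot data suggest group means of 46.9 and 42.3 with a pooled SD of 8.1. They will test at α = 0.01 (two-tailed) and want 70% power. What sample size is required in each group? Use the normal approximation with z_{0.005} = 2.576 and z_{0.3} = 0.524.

Cohen's d = |M₁ − M₂| / SD_pooled = |46.9 − 42.3| / 8.1 = 4.6 / 8.1 = 0.568.
For two independent groups with equal n: n = 2·((z_{α/2} + z_β) / d)².
z_{α/2} + z_β = 2.576 + 0.524 = 3.100.
n = 2 × (3.100 / 0.568)² = 2 × 5.458² = 2 × 29.79 = 59.6.
Round up to the next whole participant.

n = 60 per group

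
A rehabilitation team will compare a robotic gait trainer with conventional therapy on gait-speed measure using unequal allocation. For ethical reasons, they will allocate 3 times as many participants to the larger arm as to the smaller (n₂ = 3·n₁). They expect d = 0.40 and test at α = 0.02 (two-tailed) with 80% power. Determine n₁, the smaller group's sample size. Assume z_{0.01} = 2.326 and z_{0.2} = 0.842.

With allocation ratio k = n₂/n₁ = 3, Var(x̄₁−x̄₂) = σ²(1/n₁ + 1/(k·n₁)) = σ²·(k+1)/(k·n₁).
So n₁ = (1 + 1/k)·((z_{α/2} + z_β)/d)² = 1.333 × (3.168/0.40)².
n₁ = 1.333 × 62.73 = 83.6.
Round up: n₁ = 84, giving n₂ = 3 × 84 = 252.

n₁ = 84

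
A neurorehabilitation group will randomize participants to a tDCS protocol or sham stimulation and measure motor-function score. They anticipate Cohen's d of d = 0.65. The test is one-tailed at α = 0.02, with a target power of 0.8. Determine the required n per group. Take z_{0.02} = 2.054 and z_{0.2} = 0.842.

For two independent groups with equal n: n = 2·((z_{α} + z_β) / d)².
z_{α} + z_β = 2.054 + 0.842 = 2.896.
n = 2 × (2.896 / 0.65)² = 2 × 4.455² = 2 × 19.85 = 39.7.
Round up to the next whole participant.

n = 40 per group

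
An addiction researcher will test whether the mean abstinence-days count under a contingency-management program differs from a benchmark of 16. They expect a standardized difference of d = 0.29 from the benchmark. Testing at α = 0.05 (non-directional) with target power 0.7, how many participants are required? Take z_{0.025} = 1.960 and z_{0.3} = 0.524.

For a one-sample test: n = ((z_{α/2} + z_β) / d)².
z_{α/2} + z_β = 1.960 + 0.524 = 2.484.
n = (2.484 / 0.29)² = 8.566² = 73.37.
Round up.

n = 74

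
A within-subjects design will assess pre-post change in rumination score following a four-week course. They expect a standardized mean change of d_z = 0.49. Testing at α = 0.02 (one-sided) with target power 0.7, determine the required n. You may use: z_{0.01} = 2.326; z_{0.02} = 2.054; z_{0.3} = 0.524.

n = 28 pairs

For a paired (one-sample on differences) test: n = ((z_{α} + z_β) / d)².
z_{α} + z_β = 2.054 + 0.524 = 2.578.
n = (2.578 / 0.49)² = 5.261² = 27.68.
Round up.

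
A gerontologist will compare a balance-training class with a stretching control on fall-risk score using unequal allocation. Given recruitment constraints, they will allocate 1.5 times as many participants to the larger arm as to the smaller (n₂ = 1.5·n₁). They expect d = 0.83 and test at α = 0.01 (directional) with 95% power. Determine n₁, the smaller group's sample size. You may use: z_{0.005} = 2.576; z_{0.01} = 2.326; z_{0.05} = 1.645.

n₁ = 39

With allocation ratio k = n₂/n₁ = 1.5, Var(x̄₁−x̄₂) = σ²(1/n₁ + 1/(k·n₁)) = σ²·(k+1)/(k·n₁).
So n₁ = (1 + 1/k)·((z_{α} + z_β)/d)² = 1.667 × (3.971/0.83)².
n₁ = 1.667 × 22.89 = 38.1.
Round up: n₁ = 39, giving n₂ = ⌈1.5 × 39⌉ = ⌈58.5⌉ = 59.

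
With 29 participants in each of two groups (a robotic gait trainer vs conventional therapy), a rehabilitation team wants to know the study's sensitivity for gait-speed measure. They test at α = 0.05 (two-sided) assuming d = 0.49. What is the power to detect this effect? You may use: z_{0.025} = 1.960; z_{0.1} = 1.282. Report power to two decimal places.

For two equal groups, power = Φ(d·√(n/2) − z_{α/2}).
d·√(n/2) = 0.49 × √(29/2) = 0.49 × 3.808 = 1.866.
z_β = 1.866 − 1.960 = -0.094.
Power = Φ(-0.094) = 0.463.

power ≈ 0.46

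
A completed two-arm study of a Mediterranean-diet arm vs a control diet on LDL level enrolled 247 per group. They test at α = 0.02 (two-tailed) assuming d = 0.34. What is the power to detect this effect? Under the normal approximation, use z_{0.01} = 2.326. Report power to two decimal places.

For two equal groups, power = Φ(d·√(n/2) − z_{α/2}).
d·√(n/2) = 0.34 × √(247/2) = 0.34 × 11.113 = 3.778.
z_β = 3.778 − 2.326 = 1.452.
Power = Φ(1.452) = 0.927.

power ≈ 0.93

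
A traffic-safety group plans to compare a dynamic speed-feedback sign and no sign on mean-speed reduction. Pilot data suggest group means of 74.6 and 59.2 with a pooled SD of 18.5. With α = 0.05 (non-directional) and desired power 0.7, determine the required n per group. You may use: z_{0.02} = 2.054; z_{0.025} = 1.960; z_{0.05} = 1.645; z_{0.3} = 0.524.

Cohen's d = |M₁ − M₂| / SD_pooled = |74.6 − 59.2| / 18.5 = 15.4 / 18.5 = 0.832.
For two independent groups with equal n: n = 2·((z_{α/2} + z_β) / d)².
z_{α/2} + z_β = 1.960 + 0.524 = 2.484.
n = 2 × (2.484 / 0.832)² = 2 × 2.986² = 2 × 8.91 = 17.8.
Round up to the next whole participant.

n = 18 per group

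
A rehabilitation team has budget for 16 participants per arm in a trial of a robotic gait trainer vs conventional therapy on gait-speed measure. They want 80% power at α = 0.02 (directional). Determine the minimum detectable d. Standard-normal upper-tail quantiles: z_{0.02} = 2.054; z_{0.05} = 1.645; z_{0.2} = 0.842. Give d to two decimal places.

d_min ≈ 1.02

For two independent groups of n = 16 each: d_min = (z_{α} + z_β)·√(2/n).
z-sum = 2.054 + 0.842 = 2.896.
d_min = 2.896 × √(2/16) = 2.896 × 0.3536 = 1.024.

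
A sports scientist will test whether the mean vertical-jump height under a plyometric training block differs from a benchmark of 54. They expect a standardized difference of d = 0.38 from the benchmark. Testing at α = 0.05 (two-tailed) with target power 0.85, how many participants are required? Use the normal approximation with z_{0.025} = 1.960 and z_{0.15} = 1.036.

n = 63

For a one-sample test: n = ((z_{α/2} + z_β) / d)².
z_{α/2} + z_β = 1.960 + 1.036 = 2.996.
n = (2.996 / 0.38)² = 7.884² = 62.16.
Round up.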